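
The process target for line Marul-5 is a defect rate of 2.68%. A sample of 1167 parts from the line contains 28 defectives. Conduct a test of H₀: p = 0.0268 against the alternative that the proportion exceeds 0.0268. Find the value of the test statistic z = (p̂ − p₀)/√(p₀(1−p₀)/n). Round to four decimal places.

z = -0.5937

p̂ = 28/1167 ≈ 0.023993.
SE = √(p₀(1−p₀)/n) = √(0.026082/1167) = 0.004728.
z = (0.023993 − 0.0268)/0.004728 = -0.002807/0.004728 = -0.5937.
p-value = P(Z > -0.594) ≈ 0.7237.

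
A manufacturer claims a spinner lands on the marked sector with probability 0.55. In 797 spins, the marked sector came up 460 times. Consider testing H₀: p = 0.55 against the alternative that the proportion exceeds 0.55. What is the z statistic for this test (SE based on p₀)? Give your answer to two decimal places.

z = 1.54

p̂ = 460/797 = 0.57716.
Under H₀, SE = √(0.55·0.45/797) = √(0.00031054) = 0.01762.
z = (0.57716 − 0.55)/0.01762 = 0.02716/0.01762 = 1.54.
p-value = P(Z > 1.541) ≈ 0.0616.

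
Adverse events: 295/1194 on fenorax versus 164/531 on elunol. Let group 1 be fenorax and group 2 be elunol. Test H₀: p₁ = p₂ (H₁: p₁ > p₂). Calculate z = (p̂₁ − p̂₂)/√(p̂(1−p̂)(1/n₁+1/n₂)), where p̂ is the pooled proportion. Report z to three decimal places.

p̂₁ = 295/1194 ≈ 0.24707, p̂₂ = 164/531 ≈ 0.30885.
Pooled p̂ = (295+164)/(1194+531) = 459/1725 = 0.26609.
SE = √(p̂(1−p̂)(1/n₁+1/n₂)) = √(0.26609·0.73391·0.00272076) = √(0.000531323) = 0.02305.
z = (0.24707 − 0.30885)/0.02305 = -0.06178/0.02305 = -2.680.

z = -2.680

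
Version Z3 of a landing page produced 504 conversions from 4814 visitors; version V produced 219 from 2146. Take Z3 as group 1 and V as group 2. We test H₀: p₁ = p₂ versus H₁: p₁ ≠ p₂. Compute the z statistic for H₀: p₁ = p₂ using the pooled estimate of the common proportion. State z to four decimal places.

z = 0.3339

p̂₁ = 504/4814 ≈ 0.1046946, p̂₂ = 219/2146 ≈ 0.1020503.
Pooled p̂ = (504+219)/(4814+2146) = 723/6960 = 0.1038793.
SE = √(p̂(1−p̂)(1/n₁+1/n₂)) = √(0.1038793·0.8961207·0.000673711) = √(6.27146e-05) = 0.0079193.
z = (0.1046946 − 0.1020503)/0.0079193 = 0.0026443/0.0079193 = 0.3339.
Two-sided p-value ≈ 2·Φ(−0.334) = 0.7384.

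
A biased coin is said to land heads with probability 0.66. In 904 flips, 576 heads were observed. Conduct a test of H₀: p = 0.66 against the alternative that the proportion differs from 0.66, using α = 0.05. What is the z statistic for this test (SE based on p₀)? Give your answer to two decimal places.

p̂ = 576/904 ≈ 0.63717.
SE = √(p₀(1−p₀)/n) = √(0.2244/904) = 0.01576.
z = (0.63717 − 0.66)/0.01576 = -0.02283/0.01576 = -1.45.
p-value = 2·P(Z > 1.449) ≈ 0.1473, so at α = 0.05 we fail to reject H₀.

z = -1.45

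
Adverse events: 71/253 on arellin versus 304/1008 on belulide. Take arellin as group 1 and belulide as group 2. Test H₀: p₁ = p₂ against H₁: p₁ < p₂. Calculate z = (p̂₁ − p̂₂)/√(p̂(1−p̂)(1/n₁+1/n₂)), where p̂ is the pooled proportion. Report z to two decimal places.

z = -0.65

p̂₁ = 71/253 = 0.2806, p̂₂ = 304/1008 = 0.3016.
Pooled p̂ = (71+304)/(253+1008) = 375/1261 = 0.2974.
SE = √(0.208946 × 0.00494463) = 0.0321.
z = (0.2806 − 0.3016)/0.0321 = -0.0210/0.0321 = -0.65.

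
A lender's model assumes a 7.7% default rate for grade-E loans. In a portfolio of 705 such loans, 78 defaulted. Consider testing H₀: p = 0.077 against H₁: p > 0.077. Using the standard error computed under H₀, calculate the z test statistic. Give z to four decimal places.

p̂ = 78/705 = 0.1106383.
SE = √(p₀(1−p₀)/n) = √(0.071071/705) = 0.0100404.
z = (0.1106383 − 0.077)/0.0100404 = 0.0336383/0.0100404 = 3.3503.
p-value = P(Z > 3.350) ≈ 0.0004.

z = 3.3503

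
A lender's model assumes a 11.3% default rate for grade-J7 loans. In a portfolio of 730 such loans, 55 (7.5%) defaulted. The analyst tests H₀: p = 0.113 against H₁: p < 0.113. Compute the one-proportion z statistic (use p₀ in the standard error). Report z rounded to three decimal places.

p̂ = 55/730 ≈ 0.075342.
SE = √(p₀(1−p₀)/n) = √(0.10023/730) = 0.011718.
z = (0.075342 − 0.113)/0.011718 = -0.037658/0.011718 = -3.214.
p-value = P(Z < -3.214) ≈ 0.0007.

z = -3.214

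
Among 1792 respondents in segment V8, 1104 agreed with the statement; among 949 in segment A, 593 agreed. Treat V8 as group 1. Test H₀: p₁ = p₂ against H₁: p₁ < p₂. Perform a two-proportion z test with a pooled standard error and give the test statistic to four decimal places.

p̂₁ = 1104/1792 ≈ 0.616071, p̂₂ = 593/949 ≈ 0.624868.
Pooled p̂ = (1104+593)/(1792+949) = 1697/2741 = 0.619117.
SE = √(0.235811 × 0.00161178) = 0.019496.
z = (0.616071 − 0.624868)/0.019496 = -0.008797/0.019496 = -0.4512.

z = -0.4512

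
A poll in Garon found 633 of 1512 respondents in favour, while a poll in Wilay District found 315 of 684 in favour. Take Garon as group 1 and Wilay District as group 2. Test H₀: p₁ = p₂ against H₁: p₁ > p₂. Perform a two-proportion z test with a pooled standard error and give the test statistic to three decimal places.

z = -1.835

p̂₁ = 633/1512 = 0.41865, p̂₂ = 315/684 = 0.46053.
Pooled p̂ = (633+315)/(1512+684) = 948/2196 = 0.43169.
SE = √(0.245334 × 0.00212336) = 0.02282.
z = (0.41865 − 0.46053)/0.02282 = -0.04188/0.02282 = -1.835.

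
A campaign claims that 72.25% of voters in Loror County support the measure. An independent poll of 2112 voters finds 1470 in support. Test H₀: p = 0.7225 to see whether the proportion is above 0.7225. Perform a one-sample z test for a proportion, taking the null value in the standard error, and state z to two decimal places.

z = -2.72

p̂ = 1470/2112 = 0.69602.
Under H₀, SE = √(0.7225·0.2775/2112) = √(9.49308e-05) = 0.00974.
z = (0.69602 − 0.7225)/0.00974 = -0.02648/0.00974 = -2.72.
p-value = P(Z > -2.718) ≈ 0.9967.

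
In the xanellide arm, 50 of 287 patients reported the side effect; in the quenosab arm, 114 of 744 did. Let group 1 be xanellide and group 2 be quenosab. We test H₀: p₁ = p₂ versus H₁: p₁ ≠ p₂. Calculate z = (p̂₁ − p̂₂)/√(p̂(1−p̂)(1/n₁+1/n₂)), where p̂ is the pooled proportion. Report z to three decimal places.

z = 0.826

p̂₁ = 50/287 = 0.17422, p̂₂ = 114/744 = 0.15323.
Pooled p̂ = (50+114)/(287+744) = 164/1031 = 0.15907.
SE = √(0.133766 × 0.00482841) = 0.02541.
z = (0.17422 − 0.15323)/0.02541 = 0.02099/0.02541 = 0.826.
p-value = 2·P(Z > 0.826) ≈ 0.4088.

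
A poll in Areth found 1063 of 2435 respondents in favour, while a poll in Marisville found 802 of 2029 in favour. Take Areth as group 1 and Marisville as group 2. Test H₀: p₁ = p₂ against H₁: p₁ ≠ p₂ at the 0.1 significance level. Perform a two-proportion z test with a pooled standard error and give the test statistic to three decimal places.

p̂₁ = 1063/2435 ≈ 0.43655, p̂₂ = 802/2029 ≈ 0.39527.
Pooled p̂ = (1063+802)/(2435+2029) = 1865/4464 = 0.41779.
SE = √(p̂(1−p̂)(1/n₁+1/n₂)) = √(0.41779·0.58221·0.000903531) = √(0.000219776) = 0.01482.
z = (0.43655 − 0.39527)/0.01482 = 0.04128/0.01482 = 2.785.
Two-sided p-value ≈ 2·Φ(−2.785) = 0.0054; since p < α = 0.1, reject H₀.

z = 2.785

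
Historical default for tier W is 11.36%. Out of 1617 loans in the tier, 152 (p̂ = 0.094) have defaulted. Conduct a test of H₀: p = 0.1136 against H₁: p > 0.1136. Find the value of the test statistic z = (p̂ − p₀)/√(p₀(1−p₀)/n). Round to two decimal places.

z = -2.48

p̂ = 152/1617 = 0.0940.
Standard error under H₀: √(0.1136×0.8864/1617) = 0.0079.
z = (0.0940 − 0.1136)/0.0079 = -0.0196/0.0079 = -2.48.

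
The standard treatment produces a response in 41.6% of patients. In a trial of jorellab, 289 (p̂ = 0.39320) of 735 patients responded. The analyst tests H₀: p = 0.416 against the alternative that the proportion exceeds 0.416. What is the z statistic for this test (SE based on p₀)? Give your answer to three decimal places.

p̂ = 289/735 = 0.39320.
Under H₀, SE = √(0.416·0.584/735) = √(0.000330536) = 0.01818.
z = (0.39320 − 0.416)/0.01818 = -0.02280/0.01818 = -1.254.
p-value = P(Z > -1.254) ≈ 0.8951.

z = -1.254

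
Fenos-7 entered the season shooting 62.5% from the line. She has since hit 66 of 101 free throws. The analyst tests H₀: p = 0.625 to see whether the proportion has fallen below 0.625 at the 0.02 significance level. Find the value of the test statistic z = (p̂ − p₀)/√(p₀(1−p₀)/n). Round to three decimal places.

z = 0.591

p̂ = 66/101 = 0.65347.
SE = √(p₀(1−p₀)/n) = √(0.23438/101) = 0.04817.
z = (0.65347 − 0.625)/0.04817 = 0.02847/0.04817 = 0.591.
p-value = P(Z < 0.591) ≈ 0.7227; since p > α = 0.02, fail to reject H₀.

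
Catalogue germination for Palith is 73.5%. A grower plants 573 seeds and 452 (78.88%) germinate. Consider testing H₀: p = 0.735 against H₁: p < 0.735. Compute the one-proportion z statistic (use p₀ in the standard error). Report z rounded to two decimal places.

z = 2.92

p̂ = 452/573 = 0.7888.
SE = √(p₀(1−p₀)/n) = √(0.19478/573) = 0.0184.
z = (0.7888 − 0.735)/0.0184 = 0.0538/0.0184 = 2.92.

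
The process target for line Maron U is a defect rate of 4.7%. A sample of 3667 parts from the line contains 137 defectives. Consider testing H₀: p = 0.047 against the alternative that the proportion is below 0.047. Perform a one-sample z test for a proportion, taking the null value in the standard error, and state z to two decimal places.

z = -2.76

p̂ = 137/3667 ≈ 0.03736.
Under H₀, SE = √(0.047·0.953/3667) = √(1.22146e-05) = 0.00349.
z = (0.03736 − 0.047)/0.00349 = -0.00964/0.00349 = -2.76.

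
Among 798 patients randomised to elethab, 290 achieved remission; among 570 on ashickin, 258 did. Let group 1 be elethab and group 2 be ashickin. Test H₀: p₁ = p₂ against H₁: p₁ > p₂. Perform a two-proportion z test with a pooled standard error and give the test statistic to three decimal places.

z = -3.320

p̂₁ = 290/798 = 0.36341, p̂₂ = 258/570 = 0.45263.
Pooled p̂ = (290+258)/(798+570) = 548/1368 = 0.40058.
SE = √(0.240117 × 0.00300752) = 0.02687.
z = (0.36341 − 0.45263)/0.02687 = -0.08922/0.02687 = -3.320.
p-value = P(Z > -3.320) ≈ 0.9996.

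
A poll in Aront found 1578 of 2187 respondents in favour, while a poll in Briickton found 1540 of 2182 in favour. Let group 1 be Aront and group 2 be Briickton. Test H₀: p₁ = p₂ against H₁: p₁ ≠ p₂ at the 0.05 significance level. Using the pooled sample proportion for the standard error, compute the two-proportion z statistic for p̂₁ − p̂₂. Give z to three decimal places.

z = 1.152

p̂₁ = 1578/2187 = 0.721536, p̂₂ = 1540/2182 = 0.705775.
Pooled p̂ = (1578+1540)/(2187+2182) = 3118/4369 = 0.713664.
SE = √(p̂(1−p̂)(1/n₁+1/n₂)) = √(0.713664·0.286336·0.000915543) = √(0.000187089) = 0.013678.
z = (0.721536 − 0.705775)/0.013678 = 0.015761/0.013678 = 1.152.
Two-sided p-value ≈ 2·Φ(−1.152) = 0.2492; since p > α = 0.05, fail to reject H₀.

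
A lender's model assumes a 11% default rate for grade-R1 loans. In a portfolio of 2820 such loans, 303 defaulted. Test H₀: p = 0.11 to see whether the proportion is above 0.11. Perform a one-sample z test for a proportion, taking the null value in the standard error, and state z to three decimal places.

z = -0.433

p̂ = 303/2820 = 0.10745.
Under H₀, SE = √(0.11·0.89/2820) = √(3.47163e-05) = 0.00589.
z = (0.10745 − 0.11)/0.00589 = -0.00255/0.00589 = -0.433.
p-value = P(Z > -0.433) ≈ 0.6676.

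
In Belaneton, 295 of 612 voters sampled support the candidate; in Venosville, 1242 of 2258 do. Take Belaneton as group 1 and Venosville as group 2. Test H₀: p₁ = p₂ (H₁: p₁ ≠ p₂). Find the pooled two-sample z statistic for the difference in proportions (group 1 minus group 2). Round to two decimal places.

p̂₁ = 295/612 ≈ 0.48203, p̂₂ = 1242/2258 ≈ 0.55004.
Pooled p̂ = (295+1242)/(612+2258) = 1537/2870 = 0.53554.
SE = √(0.248737 × 0.00207686) = 0.02273.
z = (0.48203 − 0.55004)/0.02273 = -0.06801/0.02273 = -2.99.
Two-sided p-value ≈ 2·Φ(−2.993) = 0.0028.

z = -2.99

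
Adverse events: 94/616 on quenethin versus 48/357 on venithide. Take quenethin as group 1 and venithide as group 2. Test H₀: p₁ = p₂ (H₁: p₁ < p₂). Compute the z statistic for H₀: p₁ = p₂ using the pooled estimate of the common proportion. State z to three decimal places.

z = 0.773

p̂₁ = 94/616 = 0.15260, p̂₂ = 48/357 = 0.13445.
Pooled p̂ = (94+48)/(616+357) = 142/973 = 0.14594.
SE = √(p̂(1−p̂)(1/n₁+1/n₂)) = √(0.14594·0.85406·0.0044245) = √(0.000551477) = 0.02348.
z = (0.15260 − 0.13445)/0.02348 = 0.01815/0.02348 = 0.773.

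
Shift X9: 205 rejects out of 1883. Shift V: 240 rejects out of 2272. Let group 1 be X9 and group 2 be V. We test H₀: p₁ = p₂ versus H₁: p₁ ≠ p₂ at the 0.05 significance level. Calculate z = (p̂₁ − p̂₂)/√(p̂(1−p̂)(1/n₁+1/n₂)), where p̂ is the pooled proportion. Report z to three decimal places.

p̂₁ = 205/1883 ≈ 0.10887, p̂₂ = 240/2272 ≈ 0.10563.
Pooled p̂ = (205+240)/(1883+2272) = 445/4155 = 0.10710.
SE = √(p̂(1−p̂)(1/n₁+1/n₂)) = √(0.10710·0.89290·0.000971208) = √(9.28762e-05) = 0.00964.
z = (0.10887 − 0.10563)/0.00964 = 0.00324/0.00964 = 0.336.
p-value = 2·P(Z > 0.336) ≈ 0.7371. With α = 0.05, fail to reject H₀.

z = 0.336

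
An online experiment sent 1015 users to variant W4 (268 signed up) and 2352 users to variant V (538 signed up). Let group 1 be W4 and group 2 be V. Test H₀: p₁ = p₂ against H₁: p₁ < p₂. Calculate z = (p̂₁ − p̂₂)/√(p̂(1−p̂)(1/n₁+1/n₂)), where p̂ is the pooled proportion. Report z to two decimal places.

z = 2.20

p̂₁ = 268/1015 = 0.26404, p̂₂ = 538/2352 = 0.22874.
Pooled p̂ = (268+538)/(1015+2352) = 806/3367 = 0.23938.
SE = √(0.182078 × 0.00141039) = 0.01603.
z = (0.26404 − 0.22874)/0.01603 = 0.03530/0.01603 = 2.20.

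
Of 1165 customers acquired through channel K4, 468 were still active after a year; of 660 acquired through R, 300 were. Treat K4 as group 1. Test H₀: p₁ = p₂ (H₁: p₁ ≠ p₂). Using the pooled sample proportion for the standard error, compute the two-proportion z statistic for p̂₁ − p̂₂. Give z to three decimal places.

z = -2.196

p̂₁ = 468/1165 = 0.401717, p̂₂ = 300/660 = 0.454545.
Pooled p̂ = (468+300)/(1165+660) = 768/1825 = 0.420822.
SE = √(p̂(1−p̂)(1/n₁+1/n₂)) = √(0.420822·0.579178·0.00237352) = √(0.0005785) = 0.024052.
z = (0.401717 − 0.454545)/0.024052 = -0.052828/0.024052 = -2.196.
p-value = 2·P(Z > 2.196) ≈ 0.0281.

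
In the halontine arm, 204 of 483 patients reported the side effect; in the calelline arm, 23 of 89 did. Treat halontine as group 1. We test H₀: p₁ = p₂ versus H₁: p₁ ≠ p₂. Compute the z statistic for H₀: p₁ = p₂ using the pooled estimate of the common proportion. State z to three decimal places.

p̂₁ = 204/483 = 0.42236, p̂₂ = 23/89 = 0.25843.
Pooled p̂ = (204+23)/(483+89) = 227/572 = 0.39685.
SE = √(0.239361 × 0.0133063) = 0.05644.
z = (0.42236 − 0.25843)/0.05644 = 0.16393/0.05644 = 2.905.
p-value = 2·P(Z > 2.905) ≈ 0.0037.

z = 2.905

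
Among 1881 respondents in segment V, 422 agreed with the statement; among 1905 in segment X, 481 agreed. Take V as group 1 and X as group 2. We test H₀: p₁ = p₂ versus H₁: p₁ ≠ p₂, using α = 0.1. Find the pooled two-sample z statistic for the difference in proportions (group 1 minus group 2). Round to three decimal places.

p̂₁ = 422/1881 ≈ 0.22435, p̂₂ = 481/1905 ≈ 0.25249.
Pooled p̂ = (422+481)/(1881+1905) = 903/3786 = 0.23851.
SE = √(p̂(1−p̂)(1/n₁+1/n₂)) = √(0.23851·0.76149·0.00105657) = √(0.000191897) = 0.01385.
z = (0.22435 − 0.25249)/0.01385 = -0.02814/0.01385 = -2.032.
Two-sided p-value ≈ 2·Φ(−2.032) = 0.0422. With α = 0.1, reject H₀.

z = -2.032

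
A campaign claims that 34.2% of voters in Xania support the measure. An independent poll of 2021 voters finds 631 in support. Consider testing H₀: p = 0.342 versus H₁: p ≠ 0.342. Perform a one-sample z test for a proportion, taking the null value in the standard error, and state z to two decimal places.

p̂ = 631/2021 ≈ 0.31222.
Under H₀, SE = √(0.342·0.658/2021) = √(0.000111349) = 0.01055.
z = (0.31222 − 0.342)/0.01055 = -0.02978/0.01055 = -2.82.

z = -2.82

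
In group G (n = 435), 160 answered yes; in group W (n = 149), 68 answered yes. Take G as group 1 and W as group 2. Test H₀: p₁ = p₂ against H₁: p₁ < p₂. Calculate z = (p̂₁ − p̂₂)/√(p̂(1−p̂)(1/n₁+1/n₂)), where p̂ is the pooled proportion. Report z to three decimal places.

p̂₁ = 160/435 = 0.36782, p̂₂ = 68/149 = 0.45638.
Pooled p̂ = (160+68)/(435+149) = 228/584 = 0.39041.
SE = √(p̂(1−p̂)(1/n₁+1/n₂)) = √(0.39041·0.60959·0.00901026) = √(0.00214435) = 0.04631.
z = (0.36782 − 0.45638)/0.04631 = -0.08856/0.04631 = -1.912.

z = -1.912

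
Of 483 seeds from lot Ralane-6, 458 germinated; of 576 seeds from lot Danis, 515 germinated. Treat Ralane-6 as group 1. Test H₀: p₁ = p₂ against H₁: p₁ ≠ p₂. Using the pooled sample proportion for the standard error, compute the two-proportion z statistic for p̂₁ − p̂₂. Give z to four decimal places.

p̂₁ = 458/483 ≈ 0.948240, p̂₂ = 515/576 ≈ 0.894097.
Pooled p̂ = (458+515)/(483+576) = 973/1059 = 0.918791.
SE = √(0.0746138 × 0.0038065) = 0.016853.
z = (0.948240 − 0.894097)/0.016853 = 0.054143/0.016853 = 3.2127.

z = 3.2127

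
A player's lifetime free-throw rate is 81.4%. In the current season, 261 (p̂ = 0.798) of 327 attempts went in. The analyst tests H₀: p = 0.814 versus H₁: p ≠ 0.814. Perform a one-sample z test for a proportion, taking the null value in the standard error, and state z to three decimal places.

z = -0.736

p̂ = 261/327 = 0.79817.
SE = √(p₀(1−p₀)/n) = √(0.1514/327) = 0.02152.
z = (0.79817 − 0.814)/0.02152 = -0.01583/0.02152 = -0.736.
p-value = 2·P(Z > 0.736) ≈ 0.4618.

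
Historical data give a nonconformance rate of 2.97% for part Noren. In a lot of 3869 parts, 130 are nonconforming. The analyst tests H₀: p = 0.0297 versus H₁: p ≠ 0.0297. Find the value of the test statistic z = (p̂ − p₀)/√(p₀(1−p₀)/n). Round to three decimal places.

z = 1.429

p̂ = 130/3869 ≈ 0.03360.
SE = √(p₀(1−p₀)/n) = √(0.028818/3869) = 0.00273.
z = (0.03360 − 0.0297)/0.00273 = 0.00390/0.00273 = 1.429.
p-value = 2·P(Z > 1.429) ≈ 0.1530.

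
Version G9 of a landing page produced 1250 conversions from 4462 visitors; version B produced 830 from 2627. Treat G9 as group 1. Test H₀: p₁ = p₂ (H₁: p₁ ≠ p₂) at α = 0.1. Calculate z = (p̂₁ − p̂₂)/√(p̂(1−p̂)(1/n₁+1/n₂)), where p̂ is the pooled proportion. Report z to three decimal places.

z = -3.198

p̂₁ = 1250/4462 = 0.280143, p̂₂ = 830/2627 = 0.315950.
Pooled p̂ = (1250+830)/(4462+2627) = 2080/7089 = 0.293412.
SE = √(p̂(1−p̂)(1/n₁+1/n₂)) = √(0.293412·0.706588·0.000604777) = √(0.000125383) = 0.011197.
z = (0.280143 − 0.315950)/0.011197 = -0.035807/0.011197 = -3.198.
p-value = 2·P(Z > 3.198) ≈ 0.0014; since p < α = 0.1, reject H₀.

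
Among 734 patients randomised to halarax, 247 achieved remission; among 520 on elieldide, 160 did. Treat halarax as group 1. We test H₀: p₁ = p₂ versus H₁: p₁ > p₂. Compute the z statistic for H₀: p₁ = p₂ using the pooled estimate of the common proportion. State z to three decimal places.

z = 1.074

p̂₁ = 247/734 ≈ 0.33651, p̂₂ = 160/520 ≈ 0.30769.
Pooled p̂ = (247+160)/(734+520) = 407/1254 = 0.32456.
SE = √(p̂(1−p̂)(1/n₁+1/n₂)) = √(0.32456·0.67544·0.00328547) = √(0.000720246) = 0.02684.
z = (0.33651 − 0.30769)/0.02684 = 0.02882/0.02684 = 1.074.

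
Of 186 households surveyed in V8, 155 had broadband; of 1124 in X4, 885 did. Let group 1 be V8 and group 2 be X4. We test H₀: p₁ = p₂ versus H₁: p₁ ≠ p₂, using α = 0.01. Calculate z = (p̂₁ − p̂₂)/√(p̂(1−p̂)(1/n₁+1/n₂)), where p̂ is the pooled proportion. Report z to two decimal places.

p̂₁ = 155/186 = 0.83333, p̂₂ = 885/1124 = 0.78737.
Pooled p̂ = (155+885)/(186+1124) = 1040/1310 = 0.79389.
SE = √(0.163627 × 0.00626602) = 0.03202.
z = (0.83333 − 0.78737)/0.03202 = 0.04596/0.03202 = 1.44.
Two-sided p-value ≈ 2·Φ(−1.436) = 0.1511; since p > α = 0.01, fail to reject H₀.

z = 1.44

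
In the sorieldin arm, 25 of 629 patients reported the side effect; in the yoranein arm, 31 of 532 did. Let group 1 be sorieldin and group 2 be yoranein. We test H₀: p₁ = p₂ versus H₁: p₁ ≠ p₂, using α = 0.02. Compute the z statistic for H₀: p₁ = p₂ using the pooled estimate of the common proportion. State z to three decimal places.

z = -1.468

p̂₁ = 25/629 = 0.03975, p̂₂ = 31/532 = 0.05827.
Pooled p̂ = (25+31)/(629+532) = 56/1161 = 0.04823.
SE = √(p̂(1−p̂)(1/n₁+1/n₂)) = √(0.04823·0.95177·0.00346952) = √(0.000159278) = 0.01262.
z = (0.03975 − 0.05827)/0.01262 = -0.01852/0.01262 = -1.468.
p-value = 2·P(Z > 1.468) ≈ 0.1421; since p > α = 0.02, fail to reject H₀.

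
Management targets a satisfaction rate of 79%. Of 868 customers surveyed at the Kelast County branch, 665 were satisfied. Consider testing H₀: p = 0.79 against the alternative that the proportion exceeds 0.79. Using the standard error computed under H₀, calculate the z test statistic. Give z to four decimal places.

p̂ = 665/868 = 0.766129.
Under H₀, SE = √(0.79·0.21/868) = √(0.000191129) = 0.013825.
z = (0.766129 − 0.79)/0.013825 = -0.023871/0.013825 = -1.7267.
p-value = P(Z > -1.727) ≈ 0.9579.

z = -1.7267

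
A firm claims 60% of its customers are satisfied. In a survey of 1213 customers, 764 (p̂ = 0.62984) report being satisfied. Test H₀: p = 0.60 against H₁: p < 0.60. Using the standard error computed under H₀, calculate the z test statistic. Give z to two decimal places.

p̂ = 764/1213 ≈ 0.62984.
Standard error under H₀: √(0.6×0.4/1213) = 0.01407.
z = (0.62984 − 0.6)/0.01407 = 0.02984/0.01407 = 2.12.

z = 2.12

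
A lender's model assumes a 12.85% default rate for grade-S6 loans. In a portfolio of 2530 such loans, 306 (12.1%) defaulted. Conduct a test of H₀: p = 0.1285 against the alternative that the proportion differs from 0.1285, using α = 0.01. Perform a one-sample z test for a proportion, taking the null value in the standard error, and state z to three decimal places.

z = -1.135

p̂ = 306/2530 ≈ 0.12095.
Under H₀, SE = √(0.1285·0.8715/2530) = √(4.42639e-05) = 0.00665.
z = (0.12095 − 0.1285)/0.00665 = -0.00755/0.00665 = -1.135.
p-value = 2·P(Z > 1.135) ≈ 0.2564, so at α = 0.01 we fail to reject H₀.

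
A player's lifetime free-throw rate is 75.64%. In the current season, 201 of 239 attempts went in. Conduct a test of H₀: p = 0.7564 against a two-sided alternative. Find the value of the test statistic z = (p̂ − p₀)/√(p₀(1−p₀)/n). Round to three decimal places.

p̂ = 201/239 ≈ 0.841004.
Under H₀, SE = √(0.7564·0.2436/239) = √(0.000770958) = 0.027766.
z = (0.841004 − 0.7564)/0.027766 = 0.084604/0.027766 = 3.047.
p-value = 2·P(Z > 3.047) ≈ 0.0023.

z = 3.047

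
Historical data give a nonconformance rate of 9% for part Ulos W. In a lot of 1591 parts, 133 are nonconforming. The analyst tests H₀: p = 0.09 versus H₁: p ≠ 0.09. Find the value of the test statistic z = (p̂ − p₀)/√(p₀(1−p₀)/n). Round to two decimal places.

p̂ = 133/1591 = 0.0836.
Standard error under H₀: √(0.09×0.91/1591) = 0.0072.
z = (0.0836 − 0.09)/0.0072 = -0.0064/0.0072 = -0.89.

z = -0.89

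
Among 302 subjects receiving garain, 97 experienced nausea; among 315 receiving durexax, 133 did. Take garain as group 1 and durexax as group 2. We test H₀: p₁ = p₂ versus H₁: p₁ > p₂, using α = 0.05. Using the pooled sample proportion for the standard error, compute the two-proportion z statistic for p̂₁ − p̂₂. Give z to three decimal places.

z = -2.594

p̂₁ = 97/302 ≈ 0.321192, p̂₂ = 133/315 ≈ 0.422222.
Pooled p̂ = (97+133)/(302+315) = 230/617 = 0.372771.
SE = √(p̂(1−p̂)(1/n₁+1/n₂)) = √(0.372771·0.627229·0.00648586) = √(0.00151648) = 0.038942.
z = (0.321192 − 0.422222)/0.038942 = -0.101030/0.038942 = -2.594.
p-value = P(Z > -2.594) ≈ 0.9953, so at α = 0.05 we fail to reject H₀.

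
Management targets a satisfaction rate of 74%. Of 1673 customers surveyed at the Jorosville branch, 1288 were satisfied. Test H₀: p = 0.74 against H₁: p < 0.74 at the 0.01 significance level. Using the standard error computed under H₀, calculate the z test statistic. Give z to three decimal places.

z = 2.786

p̂ = 1288/1673 = 0.76987.
Under H₀, SE = √(0.74·0.26/1673) = √(0.000115003) = 0.01072.
z = (0.76987 − 0.74)/0.01072 = 0.02987/0.01072 = 2.786.
p-value = P(Z < 2.786) ≈ 0.9973; since p > α = 0.01, fail to reject H₀.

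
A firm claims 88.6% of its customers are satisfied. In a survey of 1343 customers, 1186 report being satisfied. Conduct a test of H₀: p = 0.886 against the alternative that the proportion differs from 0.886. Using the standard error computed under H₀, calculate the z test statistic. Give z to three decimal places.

z = -0.335

p̂ = 1186/1343 ≈ 0.883098.
Standard error under H₀: √(0.886×0.114/1343) = 0.008672.
z = (0.883098 − 0.886)/0.008672 = -0.002902/0.008672 = -0.335.
Two-sided p-value ≈ 2·Φ(−0.335) = 0.7379.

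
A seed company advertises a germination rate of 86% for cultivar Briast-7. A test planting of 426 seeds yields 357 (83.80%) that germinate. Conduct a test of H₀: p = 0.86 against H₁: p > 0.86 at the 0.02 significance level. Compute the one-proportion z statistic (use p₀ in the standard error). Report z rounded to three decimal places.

z = -1.307

p̂ = 357/426 = 0.83803.
Under H₀, SE = √(0.86·0.14/426) = √(0.000282629) = 0.01681.
z = (0.83803 − 0.86)/0.01681 = -0.02197/0.01681 = -1.307.
p-value = P(Z > -1.307) ≈ 0.9044, so at α = 0.02 we fail to reject H₀.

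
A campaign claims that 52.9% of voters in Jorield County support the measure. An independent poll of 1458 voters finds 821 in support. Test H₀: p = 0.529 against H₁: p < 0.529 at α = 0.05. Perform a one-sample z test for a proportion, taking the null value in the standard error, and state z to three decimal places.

z = 2.609

p̂ = 821/1458 = 0.56310.
Standard error under H₀: √(0.529×0.471/1458) = 0.01307.
z = (0.56310 − 0.529)/0.01307 = 0.03410/0.01307 = 2.609.
p-value = P(Z < 2.609) ≈ 0.9955; since p > α = 0.05, fail to reject H₀.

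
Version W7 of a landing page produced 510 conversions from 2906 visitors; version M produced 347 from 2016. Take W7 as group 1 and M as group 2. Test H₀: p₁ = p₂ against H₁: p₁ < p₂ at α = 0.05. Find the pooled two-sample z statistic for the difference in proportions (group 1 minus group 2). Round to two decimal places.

z = 0.31

p̂₁ = 510/2906 = 0.1755, p̂₂ = 347/2016 = 0.1721.
Pooled p̂ = (510+347)/(2906+2016) = 857/4922 = 0.1741.
SE = √(0.1438 × 0.000840147) = 0.0110.
z = (0.1755 − 0.1721)/0.0110 = 0.0034/0.0110 = 0.31.
p-value = P(Z < 0.307) ≈ 0.6206; since p > α = 0.05, fail to reject H₀.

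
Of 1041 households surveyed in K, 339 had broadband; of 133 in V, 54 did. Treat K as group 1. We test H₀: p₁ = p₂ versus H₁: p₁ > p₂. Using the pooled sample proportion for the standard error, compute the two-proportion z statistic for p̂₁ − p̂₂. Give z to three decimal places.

z = -1.849

p̂₁ = 339/1041 ≈ 0.325648, p̂₂ = 54/133 ≈ 0.406015.
Pooled p̂ = (339+54)/(1041+133) = 393/1174 = 0.334753.
SE = √(0.222693 × 0.00847941) = 0.043455.
z = (0.325648 − 0.406015)/0.043455 = -0.080367/0.043455 = -1.849.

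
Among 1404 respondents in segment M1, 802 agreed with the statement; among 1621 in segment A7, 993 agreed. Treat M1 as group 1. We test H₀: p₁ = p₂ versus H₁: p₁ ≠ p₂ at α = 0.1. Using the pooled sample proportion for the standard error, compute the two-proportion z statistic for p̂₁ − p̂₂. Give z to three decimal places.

p̂₁ = 802/1404 ≈ 0.571225, p̂₂ = 993/1621 ≈ 0.612585.
Pooled p̂ = (802+993)/(1404+1621) = 1795/3025 = 0.593388.
SE = √(p̂(1−p̂)(1/n₁+1/n₂)) = √(0.593388·0.406612·0.00132915) = √(0.000320696) = 0.017908.
z = (0.571225 − 0.612585)/0.017908 = -0.041360/0.017908 = -2.310.
Two-sided p-value ≈ 2·Φ(−2.310) = 0.0209; since p < α = 0.1, reject H₀.

z = -2.310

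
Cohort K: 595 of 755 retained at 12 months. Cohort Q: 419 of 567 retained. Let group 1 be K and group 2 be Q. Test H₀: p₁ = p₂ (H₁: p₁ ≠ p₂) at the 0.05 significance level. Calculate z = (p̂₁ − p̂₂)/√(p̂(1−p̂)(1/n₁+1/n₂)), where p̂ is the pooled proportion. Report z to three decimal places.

z = 2.090

p̂₁ = 595/755 ≈ 0.78808, p̂₂ = 419/567 ≈ 0.73898.
Pooled p̂ = (595+419)/(755+567) = 1014/1322 = 0.76702.
SE = √(p̂(1−p̂)(1/n₁+1/n₂)) = √(0.76702·0.23298·0.00308817) = √(0.000551858) = 0.02349.
z = (0.78808 − 0.73898)/0.02349 = 0.04910/0.02349 = 2.090.
Two-sided p-value ≈ 2·Φ(−2.090) = 0.0366. With α = 0.05, reject H₀.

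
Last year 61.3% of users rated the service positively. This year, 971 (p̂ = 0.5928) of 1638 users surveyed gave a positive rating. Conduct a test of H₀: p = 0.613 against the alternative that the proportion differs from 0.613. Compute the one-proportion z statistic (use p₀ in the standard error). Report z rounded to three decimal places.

z = -1.679

p̂ = 971/1638 = 0.59280.
Under H₀, SE = √(0.613·0.387/1638) = √(0.00014483) = 0.01203.
z = (0.59280 − 0.613)/0.01203 = -0.02020/0.01203 = -1.679.
Two-sided p-value ≈ 2·Φ(−1.679) = 0.0932.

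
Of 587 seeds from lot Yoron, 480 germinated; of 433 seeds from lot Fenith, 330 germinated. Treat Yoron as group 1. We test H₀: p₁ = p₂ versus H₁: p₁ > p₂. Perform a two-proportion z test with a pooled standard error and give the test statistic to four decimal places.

p̂₁ = 480/587 ≈ 0.817717, p̂₂ = 330/433 ≈ 0.762125.
Pooled p̂ = (480+330)/(587+433) = 810/1020 = 0.794118.
SE = √(0.163495 × 0.00401305) = 0.025615.
z = (0.817717 − 0.762125)/0.025615 = 0.055592/0.025615 = 2.1703.
p-value = P(Z > 2.170) ≈ 0.0150.

z = 2.1703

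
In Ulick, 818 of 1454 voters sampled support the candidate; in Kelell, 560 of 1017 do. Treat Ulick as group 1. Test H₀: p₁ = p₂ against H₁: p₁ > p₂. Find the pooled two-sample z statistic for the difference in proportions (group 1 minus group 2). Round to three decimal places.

z = 0.588

p̂₁ = 818/1454 = 0.562586, p̂₂ = 560/1017 = 0.550639.
Pooled p̂ = (818+560)/(1454+1017) = 1378/2471 = 0.557669.
SE = √(p̂(1−p̂)(1/n₁+1/n₂)) = √(0.557669·0.442331·0.00167104) = √(0.000412203) = 0.020303.
z = (0.562586 − 0.550639)/0.020303 = 0.011947/0.020303 = 0.588.
p-value = P(Z > 0.588) ≈ 0.2781.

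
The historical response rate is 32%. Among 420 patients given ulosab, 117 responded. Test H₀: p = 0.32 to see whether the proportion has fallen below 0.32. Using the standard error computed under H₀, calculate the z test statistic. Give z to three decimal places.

z = -1.820

p̂ = 117/420 ≈ 0.27857.
Standard error under H₀: √(0.32×0.68/420) = 0.02276.
z = (0.27857 − 0.32)/0.02276 = -0.04143/0.02276 = -1.820.
p-value = P(Z < -1.820) ≈ 0.0344.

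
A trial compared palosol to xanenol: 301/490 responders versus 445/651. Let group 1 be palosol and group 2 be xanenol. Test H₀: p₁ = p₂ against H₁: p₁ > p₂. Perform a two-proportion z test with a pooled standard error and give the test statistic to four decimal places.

p̂₁ = 301/490 = 0.6142857, p̂₂ = 445/651 = 0.6835637.
Pooled p̂ = (301+445)/(490+651) = 746/1141 = 0.6538124.
SE = √(0.226342 × 0.00357691) = 0.0284536.
z = (0.6142857 − 0.6835637)/0.0284536 = -0.0692780/0.0284536 = -2.4348.

z = -2.4348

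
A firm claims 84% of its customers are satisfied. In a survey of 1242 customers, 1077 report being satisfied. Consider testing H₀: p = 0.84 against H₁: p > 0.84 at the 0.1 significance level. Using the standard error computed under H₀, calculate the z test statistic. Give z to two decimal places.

z = 2.61

p̂ = 1077/1242 ≈ 0.8671.
SE = √(p₀(1−p₀)/n) = √(0.1344/1242) = 0.0104.
z = (0.8671 − 0.84)/0.0104 = 0.0271/0.0104 = 2.61.
p-value = P(Z > 2.610) ≈ 0.0045. With α = 0.1, reject H₀.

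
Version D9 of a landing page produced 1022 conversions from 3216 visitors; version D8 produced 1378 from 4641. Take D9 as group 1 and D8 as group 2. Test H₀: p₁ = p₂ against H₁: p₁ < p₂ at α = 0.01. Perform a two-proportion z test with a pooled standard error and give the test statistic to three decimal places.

p̂₁ = 1022/3216 = 0.317786, p̂₂ = 1378/4641 = 0.296919.
Pooled p̂ = (1022+1378)/(3216+4641) = 2400/7857 = 0.305460.
SE = √(p̂(1−p̂)(1/n₁+1/n₂)) = √(0.305460·0.694540·0.000526416) = √(0.000111681) = 0.010568.
z = (0.317786 − 0.296919)/0.010568 = 0.020867/0.010568 = 1.975.
p-value = P(Z < 1.975) ≈ 0.9758, so at α = 0.01 we fail to reject H₀.

z = 1.975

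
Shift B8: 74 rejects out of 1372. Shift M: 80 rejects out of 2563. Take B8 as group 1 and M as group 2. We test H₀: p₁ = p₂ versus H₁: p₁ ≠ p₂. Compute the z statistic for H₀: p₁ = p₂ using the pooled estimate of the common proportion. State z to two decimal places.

z = 3.50

p̂₁ = 74/1372 ≈ 0.05394, p̂₂ = 80/2563 ≈ 0.03121.
Pooled p̂ = (74+80)/(1372+2563) = 154/3935 = 0.03914.
SE = √(p̂(1−p̂)(1/n₁+1/n₂)) = √(0.03914·0.96086·0.00111903) = √(4.20804e-05) = 0.00649.
z = (0.05394 − 0.03121)/0.00649 = 0.02273/0.00649 = 3.50.
Two-sided p-value ≈ 2·Φ(−3.503) = 0.0005.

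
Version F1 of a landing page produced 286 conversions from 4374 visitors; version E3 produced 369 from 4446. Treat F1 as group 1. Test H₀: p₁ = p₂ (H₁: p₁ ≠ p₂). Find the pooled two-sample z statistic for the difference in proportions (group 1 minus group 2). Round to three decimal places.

p̂₁ = 286/4374 ≈ 0.065386, p̂₂ = 369/4446 ≈ 0.082996.
Pooled p̂ = (286+369)/(4374+4446) = 655/8820 = 0.074263.
SE = √(0.068748 × 0.000453545) = 0.005584.
z = (0.065386 − 0.082996)/0.005584 = -0.017610/0.005584 = -3.154.

z = -3.154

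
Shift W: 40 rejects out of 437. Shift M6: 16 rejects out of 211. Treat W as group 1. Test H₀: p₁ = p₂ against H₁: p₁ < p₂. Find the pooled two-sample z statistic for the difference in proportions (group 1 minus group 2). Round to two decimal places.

z = 0.67

p̂₁ = 40/437 = 0.0915, p̂₂ = 16/211 = 0.0758.
Pooled p̂ = (40+16)/(437+211) = 56/648 = 0.0864.
SE = √(0.0789514 × 0.00702767) = 0.0236.
z = (0.0915 − 0.0758)/0.0236 = 0.0157/0.0236 = 0.67.
p-value = P(Z < 0.667) ≈ 0.7475.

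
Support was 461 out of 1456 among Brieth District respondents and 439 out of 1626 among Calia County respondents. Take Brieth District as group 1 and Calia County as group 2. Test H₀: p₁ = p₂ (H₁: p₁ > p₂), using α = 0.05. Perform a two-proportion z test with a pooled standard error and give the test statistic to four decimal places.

p̂₁ = 461/1456 = 0.3166209, p̂₂ = 439/1626 = 0.2699877.
Pooled p̂ = (461+439)/(1456+1626) = 900/3082 = 0.2920182.
SE = √(0.206744 × 0.00130182) = 0.0164056.
z = (0.3166209 − 0.2699877)/0.0164056 = 0.0466332/0.0164056 = 2.8425.
p-value = P(Z > 2.843) ≈ 0.0022; since p < α = 0.05, reject H₀.

z = 2.8425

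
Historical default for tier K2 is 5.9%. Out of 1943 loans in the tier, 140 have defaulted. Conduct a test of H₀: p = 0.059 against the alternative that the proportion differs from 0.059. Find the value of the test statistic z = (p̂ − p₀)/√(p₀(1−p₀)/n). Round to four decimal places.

z = 2.4420

p̂ = 140/1943 ≈ 0.0720535.
Standard error under H₀: √(0.059×0.941/1943) = 0.0053455.
z = (0.0720535 − 0.059)/0.0053455 = 0.0130535/0.0053455 = 2.4420.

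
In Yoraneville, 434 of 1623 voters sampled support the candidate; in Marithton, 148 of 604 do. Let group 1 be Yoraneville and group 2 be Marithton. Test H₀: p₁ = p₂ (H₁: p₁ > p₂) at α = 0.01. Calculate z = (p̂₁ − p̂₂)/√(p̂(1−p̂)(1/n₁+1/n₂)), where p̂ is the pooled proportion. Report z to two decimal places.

p̂₁ = 434/1623 ≈ 0.2674, p̂₂ = 148/604 ≈ 0.2450.
Pooled p̂ = (434+148)/(1623+604) = 582/2227 = 0.2613.
SE = √(p̂(1−p̂)(1/n₁+1/n₂)) = √(0.2613·0.7387·0.00227177) = √(0.000438544) = 0.0209.
z = (0.2674 − 0.2450)/0.0209 = 0.0224/0.0209 = 1.07.
p-value = P(Z > 1.068) ≈ 0.1427; since p > α = 0.01, fail to reject H₀.

z = 1.07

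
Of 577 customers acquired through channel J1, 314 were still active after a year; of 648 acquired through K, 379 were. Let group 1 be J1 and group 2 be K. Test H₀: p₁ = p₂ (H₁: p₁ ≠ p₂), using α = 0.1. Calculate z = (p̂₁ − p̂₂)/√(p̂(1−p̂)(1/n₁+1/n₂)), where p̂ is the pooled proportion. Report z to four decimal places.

z = -1.4339

p̂₁ = 314/577 ≈ 0.5441941, p̂₂ = 379/648 ≈ 0.5848765.
Pooled p̂ = (314+379)/(577+648) = 693/1225 = 0.5657143.
SE = √(0.245682 × 0.00327631) = 0.0283713.
z = (0.5441941 − 0.5848765)/0.0283713 = -0.0406824/0.0283713 = -1.4339.
Two-sided p-value ≈ 2·Φ(−1.434) = 0.1516, so at α = 0.1 we fail to reject H₀.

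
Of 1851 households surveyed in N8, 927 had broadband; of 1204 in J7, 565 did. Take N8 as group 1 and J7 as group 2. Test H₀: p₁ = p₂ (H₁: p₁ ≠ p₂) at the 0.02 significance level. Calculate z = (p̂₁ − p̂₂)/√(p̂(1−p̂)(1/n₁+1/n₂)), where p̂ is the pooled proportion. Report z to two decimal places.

p̂₁ = 927/1851 ≈ 0.5008, p̂₂ = 565/1204 ≈ 0.4693.
Pooled p̂ = (927+565)/(1851+1204) = 1492/3055 = 0.4884.
SE = √(0.249865 × 0.00137081) = 0.0185.
z = (0.5008 − 0.4693)/0.0185 = 0.0315/0.0185 = 1.70.
Two-sided p-value ≈ 2·Φ(−1.704) = 0.0883, so at α = 0.02 we fail to reject H₀.

z = 1.70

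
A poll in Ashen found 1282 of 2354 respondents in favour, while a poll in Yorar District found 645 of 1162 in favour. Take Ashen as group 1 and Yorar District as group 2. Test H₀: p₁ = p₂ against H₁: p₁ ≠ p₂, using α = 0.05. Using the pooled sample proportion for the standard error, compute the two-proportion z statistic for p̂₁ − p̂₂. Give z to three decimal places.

z = -0.587

p̂₁ = 1282/2354 ≈ 0.54460, p̂₂ = 645/1162 ≈ 0.55508.
Pooled p̂ = (1282+645)/(2354+1162) = 1927/3516 = 0.54807.
SE = √(0.24769 × 0.00128539) = 0.01784.
z = (0.54460 − 0.55508)/0.01784 = -0.01048/0.01784 = -0.587.
Two-sided p-value ≈ 2·Φ(−0.587) = 0.5573. With α = 0.05, fail to reject H₀.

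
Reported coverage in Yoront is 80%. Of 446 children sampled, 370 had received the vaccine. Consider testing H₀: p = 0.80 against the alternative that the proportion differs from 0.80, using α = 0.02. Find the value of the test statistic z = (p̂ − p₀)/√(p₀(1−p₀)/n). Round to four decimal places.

z = 1.5626

p̂ = 370/446 ≈ 0.8295964.
Standard error under H₀: √(0.8×0.2/446) = 0.0189405.
z = (0.8295964 − 0.8)/0.0189405 = 0.0295964/0.0189405 = 1.5626.
p-value = 2·P(Z > 1.563) ≈ 0.1181; since p > α = 0.02, fail to reject H₀.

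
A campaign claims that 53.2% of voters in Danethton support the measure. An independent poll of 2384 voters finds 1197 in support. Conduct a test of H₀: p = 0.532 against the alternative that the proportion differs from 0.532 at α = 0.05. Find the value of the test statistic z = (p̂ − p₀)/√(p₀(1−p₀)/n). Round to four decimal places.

z = -2.9261

p̂ = 1197/2384 = 0.5020973.
SE = √(p₀(1−p₀)/n) = √(0.24898/2384) = 0.0102194.
z = (0.5020973 − 0.532)/0.0102194 = -0.0299027/0.0102194 = -2.9261.
Two-sided p-value ≈ 2·Φ(−2.926) = 0.0034, so at α = 0.05 we reject H₀.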